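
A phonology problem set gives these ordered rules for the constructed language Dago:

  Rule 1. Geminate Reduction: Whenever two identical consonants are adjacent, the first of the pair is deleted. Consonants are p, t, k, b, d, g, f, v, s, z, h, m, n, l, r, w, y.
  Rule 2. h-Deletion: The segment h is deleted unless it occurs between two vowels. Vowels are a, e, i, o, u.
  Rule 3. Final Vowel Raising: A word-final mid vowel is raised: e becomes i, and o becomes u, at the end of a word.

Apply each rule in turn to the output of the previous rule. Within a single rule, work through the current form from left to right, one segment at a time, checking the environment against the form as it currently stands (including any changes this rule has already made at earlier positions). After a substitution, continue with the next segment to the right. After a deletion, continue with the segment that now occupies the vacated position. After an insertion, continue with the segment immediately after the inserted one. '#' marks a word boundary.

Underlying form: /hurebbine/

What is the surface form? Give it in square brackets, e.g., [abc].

Rule 1 Geminate Reduction: [hurebbine] → [hurebine]
Rule 2 h-Deletion: [hurebine] → [urebine]
Rule 3 Final Vowel Raising: [urebine] → [urebini]

[urebini]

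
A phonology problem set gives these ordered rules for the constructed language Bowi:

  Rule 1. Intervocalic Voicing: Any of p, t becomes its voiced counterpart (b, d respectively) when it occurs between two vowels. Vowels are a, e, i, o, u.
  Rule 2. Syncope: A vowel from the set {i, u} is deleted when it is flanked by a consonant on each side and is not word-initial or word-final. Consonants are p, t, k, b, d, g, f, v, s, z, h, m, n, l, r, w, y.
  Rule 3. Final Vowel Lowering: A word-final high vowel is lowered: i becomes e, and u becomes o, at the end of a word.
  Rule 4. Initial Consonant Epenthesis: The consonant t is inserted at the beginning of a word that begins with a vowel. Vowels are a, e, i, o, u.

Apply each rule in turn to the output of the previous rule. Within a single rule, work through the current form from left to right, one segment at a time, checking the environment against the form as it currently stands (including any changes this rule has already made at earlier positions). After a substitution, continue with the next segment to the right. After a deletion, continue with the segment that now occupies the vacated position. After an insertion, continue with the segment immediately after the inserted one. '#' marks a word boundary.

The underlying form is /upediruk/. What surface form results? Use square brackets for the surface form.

Rule 1 Intervocalic Voicing: [upediruk] → [ubediruk]
Rule 2 Syncope: [ubediruk] → [ubedrk]
Rule 3 Final Vowel Lowering: no change — [ubedrk]
Rule 4 Initial Consonant Epenthesis: [ubedrk] → [tubedrk]

[tubedrk]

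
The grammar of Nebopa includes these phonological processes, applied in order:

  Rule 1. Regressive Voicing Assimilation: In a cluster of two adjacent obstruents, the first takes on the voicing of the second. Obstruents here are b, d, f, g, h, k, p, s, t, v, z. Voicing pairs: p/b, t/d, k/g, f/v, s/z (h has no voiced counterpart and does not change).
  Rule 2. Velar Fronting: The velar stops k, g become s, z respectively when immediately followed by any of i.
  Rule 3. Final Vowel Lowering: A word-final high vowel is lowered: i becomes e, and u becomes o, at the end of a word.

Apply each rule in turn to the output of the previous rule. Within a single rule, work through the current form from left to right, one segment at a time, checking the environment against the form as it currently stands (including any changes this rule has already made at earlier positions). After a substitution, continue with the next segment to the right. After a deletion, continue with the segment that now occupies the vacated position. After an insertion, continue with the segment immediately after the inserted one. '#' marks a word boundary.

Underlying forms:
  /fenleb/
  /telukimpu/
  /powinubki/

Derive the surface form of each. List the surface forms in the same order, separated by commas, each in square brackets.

[fenleb], [telusimpo], [powinupse]

/fenleb/:
  Rule 1 Regressive Voicing Assimilation: no change — [fenleb]
  Rule 2 Velar Fronting: no change — [fenleb]
  Rule 3 Final Vowel Lowering: no change — [fenleb]
/telukimpu/:
  Rule 1 Regressive Voicing Assimilation: no change — [telukimpu]
  Rule 2 Velar Fronting: [telukimpu] → [telusimpu]
  Rule 3 Final Vowel Lowering: [telusimpu] → [telusimpo]
/powinubki/:
  Rule 1 Regressive Voicing Assimilation: [powinubki] → [powinupki]
  Rule 2 Velar Fronting: [powinupki] → [powinupsi]
  Rule 3 Final Vowel Lowering: [powinupsi] → [powinupse]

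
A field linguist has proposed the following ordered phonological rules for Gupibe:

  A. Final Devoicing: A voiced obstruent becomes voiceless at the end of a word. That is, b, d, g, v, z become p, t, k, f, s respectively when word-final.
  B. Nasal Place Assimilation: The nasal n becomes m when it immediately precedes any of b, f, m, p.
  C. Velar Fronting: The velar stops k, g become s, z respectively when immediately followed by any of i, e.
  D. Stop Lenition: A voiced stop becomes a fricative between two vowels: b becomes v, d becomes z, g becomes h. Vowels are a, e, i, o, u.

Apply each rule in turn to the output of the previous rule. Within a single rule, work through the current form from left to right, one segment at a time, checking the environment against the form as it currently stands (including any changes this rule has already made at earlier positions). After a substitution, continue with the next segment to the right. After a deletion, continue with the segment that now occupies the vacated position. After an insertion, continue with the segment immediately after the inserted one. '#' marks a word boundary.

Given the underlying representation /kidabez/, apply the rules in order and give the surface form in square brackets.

[sizaves]

A Final Devoicing: [kidabez] → [kidabes]
B Nasal Place Assimilation: no change — [kidabes]
C Velar Fronting: [kidabes] → [sidabes]
D Stop Lenition: [sidabes] → [sizaves]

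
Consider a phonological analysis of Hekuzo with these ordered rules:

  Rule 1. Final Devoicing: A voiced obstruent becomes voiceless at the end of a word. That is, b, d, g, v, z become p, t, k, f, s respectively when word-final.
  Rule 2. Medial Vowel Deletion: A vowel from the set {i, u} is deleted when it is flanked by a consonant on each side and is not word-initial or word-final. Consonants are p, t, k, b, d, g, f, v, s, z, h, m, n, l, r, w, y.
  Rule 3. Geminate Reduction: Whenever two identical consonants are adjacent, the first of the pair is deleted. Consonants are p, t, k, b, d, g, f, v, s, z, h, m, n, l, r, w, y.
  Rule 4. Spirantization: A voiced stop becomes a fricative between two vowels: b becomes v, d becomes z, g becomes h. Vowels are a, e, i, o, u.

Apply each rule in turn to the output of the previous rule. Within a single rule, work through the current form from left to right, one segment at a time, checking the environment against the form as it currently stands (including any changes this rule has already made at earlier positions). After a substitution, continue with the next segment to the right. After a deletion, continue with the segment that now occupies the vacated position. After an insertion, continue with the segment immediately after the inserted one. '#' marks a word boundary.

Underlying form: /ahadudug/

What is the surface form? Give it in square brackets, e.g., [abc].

Rule 1 Final Devoicing: [ahadudug] → [ahaduduk]
Rule 2 Medial Vowel Deletion: [ahaduduk] → [ahaddk]
Rule 3 Geminate Reduction: [ahaddk] → [ahadk]
Rule 4 Spirantization: no change — [ahadk]

[ahadk]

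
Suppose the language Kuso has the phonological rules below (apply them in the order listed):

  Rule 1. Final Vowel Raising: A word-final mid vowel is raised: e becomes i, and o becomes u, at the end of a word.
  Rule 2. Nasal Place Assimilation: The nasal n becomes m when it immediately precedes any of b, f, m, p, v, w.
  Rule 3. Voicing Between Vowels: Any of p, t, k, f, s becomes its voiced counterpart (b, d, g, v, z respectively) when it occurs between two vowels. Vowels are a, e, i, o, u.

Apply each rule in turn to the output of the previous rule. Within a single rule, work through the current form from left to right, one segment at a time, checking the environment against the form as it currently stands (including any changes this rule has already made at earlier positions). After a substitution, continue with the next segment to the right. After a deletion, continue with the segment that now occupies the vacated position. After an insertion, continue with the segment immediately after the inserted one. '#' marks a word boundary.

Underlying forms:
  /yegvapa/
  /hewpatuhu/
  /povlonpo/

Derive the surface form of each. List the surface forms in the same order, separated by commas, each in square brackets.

/yegvapa/:
  Rule 1 Final Vowel Raising: no change — [yegvapa]
  Rule 2 Nasal Place Assimilation: no change — [yegvapa]
  Rule 3 Voicing Between Vowels: [yegvapa] → [yegvaba]
/hewpatuhu/:
  Rule 1 Final Vowel Raising: no change — [hewpatuhu]
  Rule 2 Nasal Place Assimilation: no change — [hewpatuhu]
  Rule 3 Voicing Between Vowels: [hewpatuhu] → [hewpaduhu]
/povlonpo/:
  Rule 1 Final Vowel Raising: [povlonpo] → [povlonpu]
  Rule 2 Nasal Place Assimilation: [povlonpu] → [povlompu]
  Rule 3 Voicing Between Vowels: no change — [povlompu]

[yegvaba], [hewpaduhu], [povlompu]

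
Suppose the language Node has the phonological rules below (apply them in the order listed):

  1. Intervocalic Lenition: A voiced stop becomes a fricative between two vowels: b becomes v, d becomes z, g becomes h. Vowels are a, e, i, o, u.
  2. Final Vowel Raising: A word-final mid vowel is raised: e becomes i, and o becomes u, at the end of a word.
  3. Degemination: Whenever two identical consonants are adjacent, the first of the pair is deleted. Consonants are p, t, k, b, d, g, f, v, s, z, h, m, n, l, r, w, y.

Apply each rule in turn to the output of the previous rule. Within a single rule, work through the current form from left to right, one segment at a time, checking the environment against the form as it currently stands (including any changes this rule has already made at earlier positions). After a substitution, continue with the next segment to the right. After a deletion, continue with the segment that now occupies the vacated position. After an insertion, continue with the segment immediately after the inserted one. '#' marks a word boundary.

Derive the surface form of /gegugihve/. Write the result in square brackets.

1 Intervocalic Lenition: [gegugihve] → [gehuhihve]
2 Final Vowel Raising: [gehuhihve] → [gehuhihvi]
3 Degemination: no change — [gehuhihvi]

[gehuhihvi]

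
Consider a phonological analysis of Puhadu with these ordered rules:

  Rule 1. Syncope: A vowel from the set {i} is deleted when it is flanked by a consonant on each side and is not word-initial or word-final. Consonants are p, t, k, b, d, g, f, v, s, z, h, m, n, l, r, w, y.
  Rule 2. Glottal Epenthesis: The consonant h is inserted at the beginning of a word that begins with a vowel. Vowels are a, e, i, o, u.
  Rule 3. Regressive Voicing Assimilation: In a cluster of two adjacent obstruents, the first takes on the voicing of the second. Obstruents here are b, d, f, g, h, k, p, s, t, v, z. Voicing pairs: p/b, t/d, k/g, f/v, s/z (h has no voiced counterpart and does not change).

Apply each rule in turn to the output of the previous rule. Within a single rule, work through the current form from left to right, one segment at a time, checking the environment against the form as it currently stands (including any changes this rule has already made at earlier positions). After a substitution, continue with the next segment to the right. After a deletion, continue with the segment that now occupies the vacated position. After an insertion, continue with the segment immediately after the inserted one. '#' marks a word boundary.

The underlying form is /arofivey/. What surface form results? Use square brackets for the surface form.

Rule 1 Syncope: [arofivey] → [arofvey]
Rule 2 Glottal Epenthesis: [arofvey] → [harofvey]
Rule 3 Regressive Voicing Assimilation: [harofvey] → [harovvey]

[harovvey]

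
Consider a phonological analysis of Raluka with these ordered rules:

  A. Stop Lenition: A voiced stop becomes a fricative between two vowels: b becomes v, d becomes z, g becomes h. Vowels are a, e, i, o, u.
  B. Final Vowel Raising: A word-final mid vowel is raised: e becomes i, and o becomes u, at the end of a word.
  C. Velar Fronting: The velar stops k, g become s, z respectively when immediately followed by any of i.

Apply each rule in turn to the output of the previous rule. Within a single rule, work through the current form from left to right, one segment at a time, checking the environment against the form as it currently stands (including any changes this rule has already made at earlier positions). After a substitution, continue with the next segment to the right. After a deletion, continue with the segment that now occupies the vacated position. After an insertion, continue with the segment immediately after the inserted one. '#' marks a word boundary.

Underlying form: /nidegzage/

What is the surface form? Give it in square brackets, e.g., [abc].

A Stop Lenition: [nidegzage] → [nizegzahe]
B Final Vowel Raising: [nizegzahe] → [nizegzahi]
C Velar Fronting: no change — [nizegzahi]

[nizegzahi]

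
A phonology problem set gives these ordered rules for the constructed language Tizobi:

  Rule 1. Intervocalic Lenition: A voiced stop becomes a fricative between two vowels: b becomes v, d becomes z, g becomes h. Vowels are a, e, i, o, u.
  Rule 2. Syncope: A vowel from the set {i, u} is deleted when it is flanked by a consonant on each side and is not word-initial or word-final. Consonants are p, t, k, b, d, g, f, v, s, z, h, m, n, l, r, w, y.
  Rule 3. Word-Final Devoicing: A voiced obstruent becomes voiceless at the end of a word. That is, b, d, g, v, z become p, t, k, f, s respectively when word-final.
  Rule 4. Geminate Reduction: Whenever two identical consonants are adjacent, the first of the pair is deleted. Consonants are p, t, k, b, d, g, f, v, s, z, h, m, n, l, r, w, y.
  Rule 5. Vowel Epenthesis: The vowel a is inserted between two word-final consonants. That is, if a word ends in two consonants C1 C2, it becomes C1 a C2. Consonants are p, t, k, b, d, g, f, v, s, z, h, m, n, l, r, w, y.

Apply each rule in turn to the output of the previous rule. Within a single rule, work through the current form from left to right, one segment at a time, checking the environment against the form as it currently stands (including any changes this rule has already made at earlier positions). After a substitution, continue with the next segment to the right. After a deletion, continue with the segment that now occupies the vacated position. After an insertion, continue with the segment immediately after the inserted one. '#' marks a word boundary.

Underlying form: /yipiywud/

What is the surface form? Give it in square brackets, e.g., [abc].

[ypywat]

Rule 1 Intervocalic Lenition: no change — [yipiywud]
Rule 2 Syncope: [yipiywud] → [ypywd]
Rule 3 Word-Final Devoicing: [ypywd] → [ypywt]
Rule 4 Geminate Reduction: no change — [ypywt]
Rule 5 Vowel Epenthesis: [ypywt] → [ypywat]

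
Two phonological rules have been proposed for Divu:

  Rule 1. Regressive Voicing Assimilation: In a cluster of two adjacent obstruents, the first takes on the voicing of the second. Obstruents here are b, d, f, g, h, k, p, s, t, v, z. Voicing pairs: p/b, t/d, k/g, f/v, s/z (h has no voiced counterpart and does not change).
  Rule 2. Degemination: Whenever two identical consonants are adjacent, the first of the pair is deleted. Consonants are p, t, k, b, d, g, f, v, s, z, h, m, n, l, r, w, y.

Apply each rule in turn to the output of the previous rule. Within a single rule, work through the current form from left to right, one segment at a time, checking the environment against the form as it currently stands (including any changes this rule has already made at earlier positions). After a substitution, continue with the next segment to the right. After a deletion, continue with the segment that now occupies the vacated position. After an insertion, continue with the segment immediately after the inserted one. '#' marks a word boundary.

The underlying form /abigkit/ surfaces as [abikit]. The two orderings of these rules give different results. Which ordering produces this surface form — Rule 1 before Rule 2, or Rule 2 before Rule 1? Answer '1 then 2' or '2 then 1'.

1 then 2

Order 1 then 2:
  1 Regressive Voicing Assimilation: [abigkit] → [abikkit]
  2 Degemination: [abikkit] → [abikit]
  result: [abikit]
Order 2 then 1:
  2 Degemination: no change — [abigkit]
  1 Regressive Voicing Assimilation: [abigkit] → [abikkit]
  result: [abikkit]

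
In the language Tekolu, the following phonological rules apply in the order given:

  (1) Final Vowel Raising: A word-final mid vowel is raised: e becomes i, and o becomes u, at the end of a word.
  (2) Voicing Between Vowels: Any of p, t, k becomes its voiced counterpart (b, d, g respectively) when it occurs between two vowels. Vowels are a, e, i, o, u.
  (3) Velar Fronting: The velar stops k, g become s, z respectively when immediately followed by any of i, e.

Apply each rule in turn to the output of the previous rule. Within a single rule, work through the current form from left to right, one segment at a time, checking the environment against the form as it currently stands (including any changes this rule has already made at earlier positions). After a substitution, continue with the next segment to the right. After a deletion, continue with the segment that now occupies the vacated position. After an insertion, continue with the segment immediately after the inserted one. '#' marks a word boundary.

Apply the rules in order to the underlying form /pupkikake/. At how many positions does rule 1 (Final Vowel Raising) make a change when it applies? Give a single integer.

(1) Final Vowel Raising: [pupkikake] → [pupkikaki]
(2) Voicing Between Vowels: [pupkikaki] → [pupkigagi]
(3) Velar Fronting: [pupkigagi] → [pupsigazi]
Rule 1 changed 1 position(s).

1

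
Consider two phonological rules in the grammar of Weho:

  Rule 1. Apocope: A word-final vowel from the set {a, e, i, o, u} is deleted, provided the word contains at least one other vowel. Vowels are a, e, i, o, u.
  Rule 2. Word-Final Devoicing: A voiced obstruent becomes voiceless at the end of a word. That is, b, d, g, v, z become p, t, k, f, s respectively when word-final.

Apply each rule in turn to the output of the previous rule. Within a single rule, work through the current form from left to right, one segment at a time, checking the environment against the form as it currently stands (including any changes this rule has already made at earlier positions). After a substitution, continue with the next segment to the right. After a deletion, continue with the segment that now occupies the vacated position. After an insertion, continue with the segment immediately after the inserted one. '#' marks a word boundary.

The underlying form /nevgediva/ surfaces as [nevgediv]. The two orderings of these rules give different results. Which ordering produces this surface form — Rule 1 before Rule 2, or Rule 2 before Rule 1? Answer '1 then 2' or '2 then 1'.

Order 1 then 2:
  1 Apocope: [nevgediva] → [nevgediv]
  2 Word-Final Devoicing: [nevgediv] → [nevgedif]
  result: [nevgedif]
Order 2 then 1:
  2 Word-Final Devoicing: no change — [nevgediva]
  1 Apocope: [nevgediva] → [nevgediv]
  result: [nevgediv]

2 then 1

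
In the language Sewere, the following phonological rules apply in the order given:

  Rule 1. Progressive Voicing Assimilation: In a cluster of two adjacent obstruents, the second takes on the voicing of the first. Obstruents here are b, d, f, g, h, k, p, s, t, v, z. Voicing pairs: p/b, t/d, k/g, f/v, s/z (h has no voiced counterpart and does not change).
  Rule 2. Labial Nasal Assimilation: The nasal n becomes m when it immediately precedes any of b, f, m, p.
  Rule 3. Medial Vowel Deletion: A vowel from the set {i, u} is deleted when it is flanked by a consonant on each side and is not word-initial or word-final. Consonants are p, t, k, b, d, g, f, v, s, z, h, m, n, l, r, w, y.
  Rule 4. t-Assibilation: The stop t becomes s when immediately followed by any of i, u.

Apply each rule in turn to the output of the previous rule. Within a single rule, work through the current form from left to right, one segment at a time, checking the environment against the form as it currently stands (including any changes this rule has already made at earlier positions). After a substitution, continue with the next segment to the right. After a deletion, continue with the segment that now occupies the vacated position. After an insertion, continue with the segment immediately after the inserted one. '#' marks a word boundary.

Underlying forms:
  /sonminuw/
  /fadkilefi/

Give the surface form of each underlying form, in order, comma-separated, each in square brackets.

[sommnw], [fadglefi]

/sonminuw/:
  Rule 1 Progressive Voicing Assimilation: no change — [sonminuw]
  Rule 2 Labial Nasal Assimilation: [sonminuw] → [somminuw]
  Rule 3 Medial Vowel Deletion: [somminuw] → [sommnw]
  Rule 4 t-Assibilation: no change — [sommnw]
/fadkilefi/:
  Rule 1 Progressive Voicing Assimilation: [fadkilefi] → [fadgilefi]
  Rule 2 Labial Nasal Assimilation: no change — [fadgilefi]
  Rule 3 Medial Vowel Deletion: [fadgilefi] → [fadglefi]
  Rule 4 t-Assibilation: no change — [fadglefi]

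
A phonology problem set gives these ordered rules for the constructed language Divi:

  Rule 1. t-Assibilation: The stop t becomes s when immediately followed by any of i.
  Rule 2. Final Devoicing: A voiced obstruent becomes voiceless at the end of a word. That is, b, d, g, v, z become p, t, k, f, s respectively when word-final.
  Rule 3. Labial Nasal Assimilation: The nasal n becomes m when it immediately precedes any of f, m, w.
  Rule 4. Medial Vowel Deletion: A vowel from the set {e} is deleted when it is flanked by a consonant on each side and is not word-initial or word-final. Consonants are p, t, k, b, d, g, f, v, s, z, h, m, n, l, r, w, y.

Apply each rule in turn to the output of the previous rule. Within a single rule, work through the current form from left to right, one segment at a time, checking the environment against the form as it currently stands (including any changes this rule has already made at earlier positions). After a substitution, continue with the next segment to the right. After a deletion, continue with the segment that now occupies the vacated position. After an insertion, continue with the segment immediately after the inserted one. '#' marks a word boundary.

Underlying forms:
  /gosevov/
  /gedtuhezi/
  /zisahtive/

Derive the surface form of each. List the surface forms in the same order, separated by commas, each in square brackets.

/gosevov/:
  Rule 1 t-Assibilation: no change — [gosevov]
  Rule 2 Final Devoicing: [gosevov] → [gosevof]
  Rule 3 Labial Nasal Assimilation: no change — [gosevof]
  Rule 4 Medial Vowel Deletion: [gosevof] → [gosvof]
/gedtuhezi/:
  Rule 1 t-Assibilation: no change — [gedtuhezi]
  Rule 2 Final Devoicing: no change — [gedtuhezi]
  Rule 3 Labial Nasal Assimilation: no change — [gedtuhezi]
  Rule 4 Medial Vowel Deletion: [gedtuhezi] → [gdtuhzi]
/zisahtive/:
  Rule 1 t-Assibilation: [zisahtive] → [zisahsive]
  Rule 2 Final Devoicing: no change — [zisahsive]
  Rule 3 Labial Nasal Assimilation: no change — [zisahsive]
  Rule 4 Medial Vowel Deletion: no change — [zisahsive]

[gosvof], [gdtuhzi], [zisahsive]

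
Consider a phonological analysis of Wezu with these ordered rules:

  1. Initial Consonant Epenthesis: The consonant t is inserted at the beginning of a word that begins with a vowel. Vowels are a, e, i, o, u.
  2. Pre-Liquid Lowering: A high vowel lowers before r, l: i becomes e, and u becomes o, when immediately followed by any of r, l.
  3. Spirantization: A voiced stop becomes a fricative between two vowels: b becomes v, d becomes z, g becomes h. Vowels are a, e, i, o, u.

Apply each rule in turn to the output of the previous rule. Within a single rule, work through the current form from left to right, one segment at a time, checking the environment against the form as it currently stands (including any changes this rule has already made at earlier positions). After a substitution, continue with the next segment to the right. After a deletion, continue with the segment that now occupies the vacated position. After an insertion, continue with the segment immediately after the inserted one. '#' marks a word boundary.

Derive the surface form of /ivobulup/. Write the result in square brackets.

[tivovolup]

1 Initial Consonant Epenthesis: [ivobulup] → [tivobulup]
2 Pre-Liquid Lowering: [tivobulup] → [tivobolup]
3 Spirantization: [tivobolup] → [tivovolup]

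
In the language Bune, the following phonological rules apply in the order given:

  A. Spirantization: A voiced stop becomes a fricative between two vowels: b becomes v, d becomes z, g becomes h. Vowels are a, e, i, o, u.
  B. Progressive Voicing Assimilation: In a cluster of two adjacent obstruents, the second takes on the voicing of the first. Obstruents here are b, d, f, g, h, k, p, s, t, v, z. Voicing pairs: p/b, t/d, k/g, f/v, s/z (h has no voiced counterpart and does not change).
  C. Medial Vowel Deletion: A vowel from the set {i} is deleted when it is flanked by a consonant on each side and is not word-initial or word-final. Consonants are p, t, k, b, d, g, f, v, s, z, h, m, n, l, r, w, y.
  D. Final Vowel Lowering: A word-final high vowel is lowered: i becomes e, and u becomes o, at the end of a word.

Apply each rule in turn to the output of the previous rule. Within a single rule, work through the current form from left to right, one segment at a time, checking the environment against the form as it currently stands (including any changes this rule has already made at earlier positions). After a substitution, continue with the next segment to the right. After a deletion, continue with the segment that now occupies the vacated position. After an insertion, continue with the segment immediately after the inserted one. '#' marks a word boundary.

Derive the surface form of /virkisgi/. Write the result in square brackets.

[vrkske]

A Spirantization: no change — [virkisgi]
B Progressive Voicing Assimilation: [virkisgi] → [virkiski]
C Medial Vowel Deletion: [virkiski] → [vrkski]
D Final Vowel Lowering: [vrkski] → [vrkske]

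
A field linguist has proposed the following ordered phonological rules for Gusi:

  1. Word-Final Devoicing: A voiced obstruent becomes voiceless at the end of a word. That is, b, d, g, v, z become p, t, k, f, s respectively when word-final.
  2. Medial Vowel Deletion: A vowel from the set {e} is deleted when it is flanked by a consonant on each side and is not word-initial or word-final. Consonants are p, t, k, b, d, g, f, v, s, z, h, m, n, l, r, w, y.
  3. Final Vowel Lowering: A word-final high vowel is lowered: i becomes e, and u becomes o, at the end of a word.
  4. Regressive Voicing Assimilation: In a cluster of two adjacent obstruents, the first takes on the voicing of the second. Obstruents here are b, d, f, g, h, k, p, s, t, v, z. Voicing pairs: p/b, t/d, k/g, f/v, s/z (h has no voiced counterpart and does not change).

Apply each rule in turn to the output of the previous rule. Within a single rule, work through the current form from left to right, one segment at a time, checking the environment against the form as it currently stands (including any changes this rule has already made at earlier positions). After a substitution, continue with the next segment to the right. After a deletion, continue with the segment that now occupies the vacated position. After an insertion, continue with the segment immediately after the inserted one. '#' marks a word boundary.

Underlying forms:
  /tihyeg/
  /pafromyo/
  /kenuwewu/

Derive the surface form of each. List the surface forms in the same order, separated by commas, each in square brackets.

[tihyk], [pafromyo], [knuwwo]

/tihyeg/:
  1 Word-Final Devoicing: [tihyeg] → [tihyek]
  2 Medial Vowel Deletion: [tihyek] → [tihyk]
  3 Final Vowel Lowering: no change — [tihyk]
  4 Regressive Voicing Assimilation: no change — [tihyk]
/pafromyo/:
  1 Word-Final Devoicing: no change — [pafromyo]
  2 Medial Vowel Deletion: no change — [pafromyo]
  3 Final Vowel Lowering: no change — [pafromyo]
  4 Regressive Voicing Assimilation: no change — [pafromyo]
/kenuwewu/:
  1 Word-Final Devoicing: no change — [kenuwewu]
  2 Medial Vowel Deletion: [kenuwewu] → [knuwwu]
  3 Final Vowel Lowering: [knuwwu] → [knuwwo]
  4 Regressive Voicing Assimilation: no change — [knuwwo]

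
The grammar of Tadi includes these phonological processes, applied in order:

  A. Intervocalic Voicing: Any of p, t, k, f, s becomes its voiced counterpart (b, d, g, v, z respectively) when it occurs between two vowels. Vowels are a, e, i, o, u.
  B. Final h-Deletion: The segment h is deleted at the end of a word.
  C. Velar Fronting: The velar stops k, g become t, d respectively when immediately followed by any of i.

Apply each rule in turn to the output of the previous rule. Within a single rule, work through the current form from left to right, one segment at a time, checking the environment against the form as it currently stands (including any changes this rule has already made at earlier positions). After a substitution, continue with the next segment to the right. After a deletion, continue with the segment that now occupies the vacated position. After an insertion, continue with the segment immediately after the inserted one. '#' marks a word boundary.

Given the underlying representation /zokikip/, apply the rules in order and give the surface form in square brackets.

A Intervocalic Voicing: [zokikip] → [zogigip]
B Final h-Deletion: no change — [zogigip]
C Velar Fronting: [zogigip] → [zodidip]

[zodidip]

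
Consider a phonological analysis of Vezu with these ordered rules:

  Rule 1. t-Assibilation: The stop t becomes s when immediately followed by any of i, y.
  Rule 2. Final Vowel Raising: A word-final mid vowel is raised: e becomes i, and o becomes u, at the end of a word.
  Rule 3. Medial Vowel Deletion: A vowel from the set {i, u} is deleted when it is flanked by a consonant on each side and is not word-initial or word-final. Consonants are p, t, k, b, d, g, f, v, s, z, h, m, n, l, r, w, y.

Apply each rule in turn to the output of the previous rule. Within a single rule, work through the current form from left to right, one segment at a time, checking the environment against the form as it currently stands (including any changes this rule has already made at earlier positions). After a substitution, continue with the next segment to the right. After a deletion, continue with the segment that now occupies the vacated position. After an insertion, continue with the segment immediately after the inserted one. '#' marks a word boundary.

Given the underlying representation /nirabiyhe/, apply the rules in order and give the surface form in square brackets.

[nrabyhi]

Rule 1 t-Assibilation: no change — [nirabiyhe]
Rule 2 Final Vowel Raising: [nirabiyhe] → [nirabiyhi]
Rule 3 Medial Vowel Deletion: [nirabiyhi] → [nrabyhi]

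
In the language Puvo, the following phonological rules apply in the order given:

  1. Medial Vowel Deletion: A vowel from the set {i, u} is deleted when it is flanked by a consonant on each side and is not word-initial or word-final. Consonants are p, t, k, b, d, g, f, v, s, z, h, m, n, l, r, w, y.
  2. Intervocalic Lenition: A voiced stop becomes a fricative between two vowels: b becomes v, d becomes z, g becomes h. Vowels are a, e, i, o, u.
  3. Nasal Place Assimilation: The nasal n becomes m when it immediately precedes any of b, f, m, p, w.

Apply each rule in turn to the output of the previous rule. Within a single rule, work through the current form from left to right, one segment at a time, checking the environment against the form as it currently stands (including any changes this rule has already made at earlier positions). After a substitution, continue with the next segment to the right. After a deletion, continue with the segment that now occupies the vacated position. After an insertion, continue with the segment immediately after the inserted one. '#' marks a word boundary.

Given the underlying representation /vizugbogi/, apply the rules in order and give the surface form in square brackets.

1 Medial Vowel Deletion: [vizugbogi] → [vzgbogi]
2 Intervocalic Lenition: [vzgbogi] → [vzgbohi]
3 Nasal Place Assimilation: no change — [vzgbohi]

[vzgbohi]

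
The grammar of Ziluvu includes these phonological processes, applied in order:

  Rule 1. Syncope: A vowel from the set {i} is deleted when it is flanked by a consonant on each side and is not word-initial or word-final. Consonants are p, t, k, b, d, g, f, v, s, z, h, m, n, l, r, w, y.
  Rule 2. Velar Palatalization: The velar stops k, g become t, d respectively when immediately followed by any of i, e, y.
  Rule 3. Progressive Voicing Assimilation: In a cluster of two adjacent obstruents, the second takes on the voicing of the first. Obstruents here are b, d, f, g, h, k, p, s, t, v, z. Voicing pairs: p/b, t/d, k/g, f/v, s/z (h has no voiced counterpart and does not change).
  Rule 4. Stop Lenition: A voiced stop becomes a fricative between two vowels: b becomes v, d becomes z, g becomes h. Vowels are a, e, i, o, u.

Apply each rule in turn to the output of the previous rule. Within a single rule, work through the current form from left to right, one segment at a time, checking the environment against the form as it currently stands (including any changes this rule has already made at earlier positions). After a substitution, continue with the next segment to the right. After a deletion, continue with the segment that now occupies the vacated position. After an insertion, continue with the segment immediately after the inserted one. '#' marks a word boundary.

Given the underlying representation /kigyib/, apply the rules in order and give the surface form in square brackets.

Rule 1 Syncope: [kigyib] → [kgyb]
Rule 2 Velar Palatalization: [kgyb] → [kdyb]
Rule 3 Progressive Voicing Assimilation: [kdyb] → [ktyb]
Rule 4 Stop Lenition: no change — [ktyb]

[ktyb]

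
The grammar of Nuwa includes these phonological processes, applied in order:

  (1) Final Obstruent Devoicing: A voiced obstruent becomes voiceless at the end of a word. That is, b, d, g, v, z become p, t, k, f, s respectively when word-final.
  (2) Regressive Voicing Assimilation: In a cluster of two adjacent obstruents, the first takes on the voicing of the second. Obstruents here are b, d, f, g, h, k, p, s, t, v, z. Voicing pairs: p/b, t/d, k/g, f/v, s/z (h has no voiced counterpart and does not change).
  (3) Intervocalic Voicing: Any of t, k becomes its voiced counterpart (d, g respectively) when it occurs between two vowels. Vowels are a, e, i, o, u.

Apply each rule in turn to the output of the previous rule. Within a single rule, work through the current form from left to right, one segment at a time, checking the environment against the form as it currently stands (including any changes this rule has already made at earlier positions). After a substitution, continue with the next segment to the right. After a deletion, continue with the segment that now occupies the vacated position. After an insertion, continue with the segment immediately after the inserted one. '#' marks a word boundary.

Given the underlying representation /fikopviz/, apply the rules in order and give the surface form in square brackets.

(1) Final Obstruent Devoicing: [fikopviz] → [fikopvis]
(2) Regressive Voicing Assimilation: [fikopvis] → [fikobvis]
(3) Intervocalic Voicing: [fikobvis] → [figobvis]

[figobvis]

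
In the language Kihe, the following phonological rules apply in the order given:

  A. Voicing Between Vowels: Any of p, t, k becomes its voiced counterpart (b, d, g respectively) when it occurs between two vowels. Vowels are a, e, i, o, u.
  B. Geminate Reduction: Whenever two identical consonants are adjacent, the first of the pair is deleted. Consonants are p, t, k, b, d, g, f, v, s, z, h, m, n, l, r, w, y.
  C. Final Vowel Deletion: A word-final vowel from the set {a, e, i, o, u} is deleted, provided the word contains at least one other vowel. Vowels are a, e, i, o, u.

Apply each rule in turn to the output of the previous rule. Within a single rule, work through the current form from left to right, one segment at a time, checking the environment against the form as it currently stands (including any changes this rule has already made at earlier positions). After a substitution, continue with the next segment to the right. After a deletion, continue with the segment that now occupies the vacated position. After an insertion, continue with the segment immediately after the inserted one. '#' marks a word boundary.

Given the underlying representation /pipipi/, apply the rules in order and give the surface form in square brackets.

[pibib]

A Voicing Between Vowels: [pipipi] → [pibibi]
B Geminate Reduction: no change — [pibibi]
C Final Vowel Deletion: [pibibi] → [pibib]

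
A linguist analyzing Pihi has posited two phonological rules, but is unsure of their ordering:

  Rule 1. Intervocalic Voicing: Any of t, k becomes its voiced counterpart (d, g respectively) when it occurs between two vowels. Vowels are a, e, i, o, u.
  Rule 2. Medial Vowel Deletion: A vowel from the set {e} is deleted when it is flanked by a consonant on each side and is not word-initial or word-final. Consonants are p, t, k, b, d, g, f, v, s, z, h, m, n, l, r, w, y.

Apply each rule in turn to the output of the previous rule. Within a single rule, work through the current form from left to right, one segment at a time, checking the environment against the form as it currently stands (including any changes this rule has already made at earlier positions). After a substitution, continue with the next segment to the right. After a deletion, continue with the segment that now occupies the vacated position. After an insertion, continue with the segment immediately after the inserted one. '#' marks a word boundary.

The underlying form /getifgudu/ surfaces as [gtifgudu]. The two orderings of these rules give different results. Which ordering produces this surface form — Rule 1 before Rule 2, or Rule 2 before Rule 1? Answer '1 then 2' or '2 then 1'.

2 then 1

Order 1 then 2:
  1 Intervocalic Voicing: [getifgudu] → [gedifgudu]
  2 Medial Vowel Deletion: [gedifgudu] → [gdifgudu]
  result: [gdifgudu]
Order 2 then 1:
  2 Medial Vowel Deletion: [getifgudu] → [gtifgudu]
  1 Intervocalic Voicing: no change — [gtifgudu]
  result: [gtifgudu]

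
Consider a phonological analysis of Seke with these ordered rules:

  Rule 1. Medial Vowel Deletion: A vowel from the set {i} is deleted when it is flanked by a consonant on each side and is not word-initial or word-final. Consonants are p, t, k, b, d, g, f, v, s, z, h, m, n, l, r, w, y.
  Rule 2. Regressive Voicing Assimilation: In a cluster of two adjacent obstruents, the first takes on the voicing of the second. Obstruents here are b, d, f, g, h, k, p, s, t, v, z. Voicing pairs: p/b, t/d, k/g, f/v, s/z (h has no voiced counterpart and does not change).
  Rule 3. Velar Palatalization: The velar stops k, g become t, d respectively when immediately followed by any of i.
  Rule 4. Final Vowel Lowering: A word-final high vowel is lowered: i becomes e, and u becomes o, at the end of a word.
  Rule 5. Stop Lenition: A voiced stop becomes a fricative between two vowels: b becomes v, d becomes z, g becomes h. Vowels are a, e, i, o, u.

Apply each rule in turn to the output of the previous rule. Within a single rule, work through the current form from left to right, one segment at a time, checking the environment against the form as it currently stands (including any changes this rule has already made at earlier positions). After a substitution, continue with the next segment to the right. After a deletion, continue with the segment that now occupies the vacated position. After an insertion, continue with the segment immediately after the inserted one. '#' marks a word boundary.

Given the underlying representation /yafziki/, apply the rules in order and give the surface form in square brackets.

[yavste]

Rule 1 Medial Vowel Deletion: [yafziki] → [yafzki]
Rule 2 Regressive Voicing Assimilation: [yafzki] → [yavski]
Rule 3 Velar Palatalization: [yavski] → [yavsti]
Rule 4 Final Vowel Lowering: [yavsti] → [yavste]
Rule 5 Stop Lenition: no change — [yavste]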